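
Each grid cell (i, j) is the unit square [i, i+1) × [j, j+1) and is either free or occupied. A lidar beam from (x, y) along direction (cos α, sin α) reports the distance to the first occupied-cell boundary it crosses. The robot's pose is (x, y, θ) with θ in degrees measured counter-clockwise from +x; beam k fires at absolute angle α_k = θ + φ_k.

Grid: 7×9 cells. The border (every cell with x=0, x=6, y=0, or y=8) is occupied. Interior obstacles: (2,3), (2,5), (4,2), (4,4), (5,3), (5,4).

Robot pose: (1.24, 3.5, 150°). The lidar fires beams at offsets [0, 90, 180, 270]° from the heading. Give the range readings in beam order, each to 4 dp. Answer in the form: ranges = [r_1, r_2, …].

ranges = [0.2771, 0.4800, 0.8776, 1.7321]

beam 1: φ=0°, α=150°
  cosα=-0.8660 sinα=0.5000 | (1,3) | tMaxX 0.2771 tMaxY 1.0000 | tΔX 1.1547 tΔY 2.0000
    t=0.2771 [x] (0,3) — stop
  → r_1 = 0.2771
beam 2: φ=90°, α=240°
  cosα=-0.5000 sinα=-0.8660 | (1,3) | tMaxX 0.4800 tMaxY 0.5774 | tΔX 2.0000 tΔY 1.1547
    t=0.4800 [x] (0,3) — stop
  → r_2 = 0.4800
beam 3: φ=180°, α=330°
  cosα=0.8660 sinα=-0.5000 | (1,3) | tMaxX 0.8776 tMaxY 1.0000 | tΔX 1.1547 tΔY 2.0000
    t=0.8776 [x] (2,3) — stop
  → r_3 = 0.8776
beam 4: φ=270°, α=60°
  cosα=0.5000 sinα=0.8660 | (1,3) | tMaxX 1.5200 tMaxY 0.5774 | tΔX 2.0000 tΔY 1.1547
    t=0.5774 [y] (1,4)
    t=1.5200 [x] (2,4)
    t=1.7321 [y] (2,5) — stop
  → r_4 = 1.7321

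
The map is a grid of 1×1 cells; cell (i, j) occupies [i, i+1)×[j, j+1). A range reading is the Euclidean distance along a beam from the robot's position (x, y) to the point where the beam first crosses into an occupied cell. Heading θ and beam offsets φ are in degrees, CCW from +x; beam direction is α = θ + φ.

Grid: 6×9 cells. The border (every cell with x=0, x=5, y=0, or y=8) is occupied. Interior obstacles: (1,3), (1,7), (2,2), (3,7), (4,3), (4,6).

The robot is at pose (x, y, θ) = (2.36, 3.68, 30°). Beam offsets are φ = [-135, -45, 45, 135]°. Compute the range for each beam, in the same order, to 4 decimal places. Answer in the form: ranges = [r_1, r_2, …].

beam 1: φ=-135°, α=255°
  direction (-0.2588, -0.9659); cell (2,3); t to first gridline: x 1.3909, y 0.7040 (then +3.8637 / +1.0353)
    (2,2) via y @ 0.7040  # hit
  → r_1 = 0.7040
beam 2: φ=-45°, α=345°
  direction (0.9659, -0.2588); cell (2,3); t to first gridline: x 0.6626, y 2.6273 (then +1.0353 / +3.8637)
    (3,3) via x @ 0.6626
    (4,3) via x @ 1.6979  # hit
  → r_2 = 1.6979
beam 3: φ=45°, α=75°
  direction (0.2588, 0.9659); cell (2,3); t to first gridline: x 2.4728, y 0.3313 (then +3.8637 / +1.0353)
    (2,4) via y @ 0.3313
    (2,5) via y @ 1.3666
    (2,6) via y @ 2.4018
    (3,6) via x @ 2.4728
    (3,7) via y @ 3.4371  # hit
  → r_3 = 3.4371
beam 4: φ=135°, α=165°
  direction (-0.9659, 0.2588); cell (2,3); t to first gridline: x 0.3727, y 1.2364 (then +1.0353 / +3.8637)
    (1,3) via x @ 0.3727  # hit
  → r_4 = 0.3727

ranges = [0.7040, 1.6979, 3.4371, 0.3727]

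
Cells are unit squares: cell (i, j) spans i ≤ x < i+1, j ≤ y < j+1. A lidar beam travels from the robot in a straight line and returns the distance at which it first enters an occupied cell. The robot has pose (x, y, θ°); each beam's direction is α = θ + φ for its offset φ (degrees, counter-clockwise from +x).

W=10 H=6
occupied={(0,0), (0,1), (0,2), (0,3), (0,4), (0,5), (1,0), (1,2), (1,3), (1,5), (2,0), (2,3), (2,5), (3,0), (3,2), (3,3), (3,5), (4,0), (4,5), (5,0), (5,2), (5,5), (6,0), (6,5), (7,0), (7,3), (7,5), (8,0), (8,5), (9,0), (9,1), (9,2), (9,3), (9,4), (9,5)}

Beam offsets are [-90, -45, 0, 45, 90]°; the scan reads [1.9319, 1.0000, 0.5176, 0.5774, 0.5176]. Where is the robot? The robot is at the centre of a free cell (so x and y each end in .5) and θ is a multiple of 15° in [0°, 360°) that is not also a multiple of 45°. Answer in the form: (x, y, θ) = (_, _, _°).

Enumerate (i+0.5, j+0.5, θ) over the 25 free cells and 16 admissible headings. For each, cast all 5 beams and compare to the given ranges.
  (1.5, 4.5, 105°): beam 2 = 0.5774 ≠ 1.0000 ✗
  (2.5, 4.5, 30°): beam 1 = 0.5774 ≠ 1.9319 ✗
  (4.5, 2.5, 285°): beam 1 = 0.5176 ≠ 1.9319 ✗
  …
  (1.5, 4.5, 75°): r_1=1.9319, r_2=1.0000, r_3=0.5176, r_4=0.5774, r_5=0.5176 — all match ✓
Unique over the lattice → pose = (1.5, 4.5, 75°).

(x, y, θ) = (1.5, 4.5, 75°)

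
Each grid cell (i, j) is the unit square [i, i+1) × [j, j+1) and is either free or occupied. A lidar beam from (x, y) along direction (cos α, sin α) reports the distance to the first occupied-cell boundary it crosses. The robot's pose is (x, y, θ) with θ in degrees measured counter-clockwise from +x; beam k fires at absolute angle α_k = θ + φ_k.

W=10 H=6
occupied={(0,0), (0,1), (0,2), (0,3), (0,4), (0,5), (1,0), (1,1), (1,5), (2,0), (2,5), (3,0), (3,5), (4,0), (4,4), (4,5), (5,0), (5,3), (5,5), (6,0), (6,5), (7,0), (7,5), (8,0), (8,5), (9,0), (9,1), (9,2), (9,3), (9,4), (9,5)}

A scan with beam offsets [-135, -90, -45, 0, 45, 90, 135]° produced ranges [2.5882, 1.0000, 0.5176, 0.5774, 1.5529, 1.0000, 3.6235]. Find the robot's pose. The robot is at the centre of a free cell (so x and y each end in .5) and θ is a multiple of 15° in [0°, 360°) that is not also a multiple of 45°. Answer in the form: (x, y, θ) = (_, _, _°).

(x, y, θ) = (6.5, 4.5, 120°)

Candidates: 29 free-cell centres × 16 headings = 464 poses. Raycast each; keep the one whose scan matches to 4 dp.
  (2.5, 1.5, 210°): beam 1 = 3.6235 ≠ 2.5882 ✗
  (1.5, 3.5, 300°): beam 1 = 0.5176 ≠ 2.5882 ✗
  (1.5, 2.5, 285°): beam 1 = 0.5774 ≠ 2.5882 ✗
  (5.5, 2.5, 210°): beam 1 = 0.5176 ≠ 2.5882 ✗
  …
  (6.5, 4.5, 120°): r_1=2.5882, r_2=1.0000, r_3=0.5176, r_4=0.5774, r_5=1.5529, r_6=1.0000, r_7=3.6235 — all match ✓
Only this pose fits every beam.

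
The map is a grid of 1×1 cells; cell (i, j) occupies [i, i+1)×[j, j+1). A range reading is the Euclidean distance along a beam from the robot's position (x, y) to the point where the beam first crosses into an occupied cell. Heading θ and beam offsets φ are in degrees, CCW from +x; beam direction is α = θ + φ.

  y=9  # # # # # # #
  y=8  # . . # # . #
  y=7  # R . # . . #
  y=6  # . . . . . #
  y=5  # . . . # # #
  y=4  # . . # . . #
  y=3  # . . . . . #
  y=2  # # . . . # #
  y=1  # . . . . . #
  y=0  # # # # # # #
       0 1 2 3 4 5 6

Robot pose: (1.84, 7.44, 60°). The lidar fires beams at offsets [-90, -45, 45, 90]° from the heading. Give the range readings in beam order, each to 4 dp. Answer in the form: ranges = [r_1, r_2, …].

beam 1: φ=-90°, α=330°
  d=(0.8660,-0.5000)  start (1,7)  tX=0.1848 tY=0.8800  stride 1/|dx|=1.1547 1/|dy|=2.0000
    cross x-line → (2,7), t=0.1848
    cross y-line → (2,6), t=0.8800
    cross x-line → (3,6), t=1.3395
    cross x-line → (4,6), t=2.4942
    cross y-line → (4,5), t=2.8800 (wall)
  → r_1 = 2.8800
beam 2: φ=-45°, α=15°
  d=(0.9659,0.2588)  start (1,7)  tX=0.1656 tY=2.1637  stride 1/|dx|=1.0353 1/|dy|=3.8637
    cross x-line → (2,7), t=0.1656
    cross x-line → (3,7), t=1.2009 (wall)
  → r_2 = 1.2009
beam 3: φ=45°, α=105°
  d=(-0.2588,0.9659)  start (1,7)  tX=3.2455 tY=0.5798  stride 1/|dx|=3.8637 1/|dy|=1.0353
    cross y-line → (1,8), t=0.5798
    cross y-line → (1,9), t=1.6150 (wall)
  → r_3 = 1.6150
beam 4: φ=90°, α=150°
  d=(-0.8660,0.5000)  start (1,7)  tX=0.9699 tY=1.1200  stride 1/|dx|=1.1547 1/|dy|=2.0000
    cross x-line → (0,7), t=0.9699 (wall)
  → r_4 = 0.9699

ranges = [2.8800, 1.2009, 1.6150, 0.9699]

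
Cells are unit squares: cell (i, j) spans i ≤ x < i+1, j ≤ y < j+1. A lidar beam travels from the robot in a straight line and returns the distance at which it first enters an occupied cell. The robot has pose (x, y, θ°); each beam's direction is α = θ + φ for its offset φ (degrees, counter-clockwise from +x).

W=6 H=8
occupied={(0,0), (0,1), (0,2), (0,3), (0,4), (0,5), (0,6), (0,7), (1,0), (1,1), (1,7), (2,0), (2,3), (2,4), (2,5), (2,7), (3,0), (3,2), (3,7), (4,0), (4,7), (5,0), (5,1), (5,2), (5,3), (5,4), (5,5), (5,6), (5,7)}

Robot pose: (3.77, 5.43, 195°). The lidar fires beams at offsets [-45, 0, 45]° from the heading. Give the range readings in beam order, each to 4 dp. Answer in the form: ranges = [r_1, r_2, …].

ranges = [0.8891, 0.7972, 1.5400]

beam 1: φ=-45°, α=150°
  cosα=-0.8660 sinα=0.5000 | (3,5) | tMaxX 0.8891 tMaxY 1.1400 | tΔX 1.1547 tΔY 2.0000
    t=0.8891 [x] (2,5) — stop
  → r_1 = 0.8891
beam 2: φ=0°, α=195°
  cosα=-0.9659 sinα=-0.2588 | (3,5) | tMaxX 0.7972 tMaxY 1.6614 | tΔX 1.0353 tΔY 3.8637
    t=0.7972 [x] (2,5) — stop
  → r_2 = 0.7972
beam 3: φ=45°, α=240°
  cosα=-0.5000 sinα=-0.8660 | (3,5) | tMaxX 1.5400 tMaxY 0.4965 | tΔX 2.0000 tΔY 1.1547
    t=0.4965 [y] (3,4)
    t=1.5400 [x] (2,4) — stop
  → r_3 = 1.5400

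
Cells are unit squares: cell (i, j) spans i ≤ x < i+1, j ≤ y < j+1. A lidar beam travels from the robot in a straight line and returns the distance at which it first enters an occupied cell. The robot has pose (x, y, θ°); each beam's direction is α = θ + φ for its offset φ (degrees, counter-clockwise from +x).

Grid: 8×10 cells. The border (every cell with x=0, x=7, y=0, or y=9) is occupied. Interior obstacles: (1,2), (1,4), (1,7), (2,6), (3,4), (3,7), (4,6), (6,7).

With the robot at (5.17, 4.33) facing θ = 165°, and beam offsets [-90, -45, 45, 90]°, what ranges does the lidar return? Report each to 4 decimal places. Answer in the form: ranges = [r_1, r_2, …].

beam 1: φ=-90°, α=75°
  cosα=0.2588 sinα=0.9659 | (5,4) | tMaxX 3.2069 tMaxY 0.6936 | tΔX 3.8637 tΔY 1.0353
    t=0.6936 [y] (5,5)
    t=1.7289 [y] (5,6)
    t=2.7642 [y] (5,7)
    t=3.2069 [x] (6,7) — stop
  → r_1 = 3.2069
beam 2: φ=-45°, α=120°
  cosα=-0.5000 sinα=0.8660 | (5,4) | tMaxX 0.3400 tMaxY 0.7736 | tΔX 2.0000 tΔY 1.1547
    t=0.3400 [x] (4,4)
    t=0.7736 [y] (4,5)
    t=1.9283 [y] (4,6) — stop
  → r_2 = 1.9283
beam 3: φ=45°, α=210°
  cosα=-0.8660 sinα=-0.5000 | (5,4) | tMaxX 0.1963 tMaxY 0.6600 | tΔX 1.1547 tΔY 2.0000
    t=0.1963 [x] (4,4)
    t=0.6600 [y] (4,3)
    t=1.3510 [x] (3,3)
    t=2.5057 [x] (2,3)
    t=2.6600 [y] (2,2)
    t=3.6604 [x] (1,2) — stop
  → r_3 = 3.6604
beam 4: φ=90°, α=255°
  cosα=-0.2588 sinα=-0.9659 | (5,4) | tMaxX 0.6568 tMaxY 0.3416 | tΔX 3.8637 tΔY 1.0353
    t=0.3416 [y] (5,3)
    t=0.6568 [x] (4,3)
    t=1.3769 [y] (4,2)
    t=2.4122 [y] (4,1)
    t=3.4475 [y] (4,0) — stop
  → r_4 = 3.4475

ranges = [3.2069, 1.9283, 3.6604, 3.4475]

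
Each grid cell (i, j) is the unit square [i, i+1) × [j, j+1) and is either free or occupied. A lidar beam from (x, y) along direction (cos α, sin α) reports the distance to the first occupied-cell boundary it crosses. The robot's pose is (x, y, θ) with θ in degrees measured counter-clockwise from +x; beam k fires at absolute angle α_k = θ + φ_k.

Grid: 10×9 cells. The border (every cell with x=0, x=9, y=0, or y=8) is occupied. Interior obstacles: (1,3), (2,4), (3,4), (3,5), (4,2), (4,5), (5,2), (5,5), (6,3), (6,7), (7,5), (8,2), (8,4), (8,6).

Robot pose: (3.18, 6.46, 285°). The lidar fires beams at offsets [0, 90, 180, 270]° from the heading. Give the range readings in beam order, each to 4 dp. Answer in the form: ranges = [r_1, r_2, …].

beam 1: φ=0°, α=285°
  d=(0.2588,-0.9659)  start (3,6)  tX=3.1682 tY=0.4762  stride 1/|dx|=3.8637 1/|dy|=1.0353
    cross y-line → (3,5), t=0.4762 (wall)
  → r_1 = 0.4762
beam 2: φ=90°, α=15°
  d=(0.9659,0.2588)  start (3,6)  tX=0.8489 tY=2.0864  stride 1/|dx|=1.0353 1/|dy|=3.8637
    cross x-line → (4,6), t=0.8489
    cross x-line → (5,6), t=1.8842
    cross y-line → (5,7), t=2.0864
    cross x-line → (6,7), t=2.9195 (wall)
  → r_2 = 2.9195
beam 3: φ=180°, α=105°
  d=(-0.2588,0.9659)  start (3,6)  tX=0.6955 tY=0.5590  stride 1/|dx|=3.8637 1/|dy|=1.0353
    cross y-line → (3,7), t=0.5590
    cross x-line → (2,7), t=0.6955
    cross y-line → (2,8), t=1.5943 (wall)
  → r_3 = 1.5943
beam 4: φ=270°, α=195°
  d=(-0.9659,-0.2588)  start (3,6)  tX=0.1863 tY=1.7773  stride 1/|dx|=1.0353 1/|dy|=3.8637
    cross x-line → (2,6), t=0.1863
    cross x-line → (1,6), t=1.2216
    cross y-line → (1,5), t=1.7773
    cross x-line → (0,5), t=2.2569 (wall)
  → r_4 = 2.2569

ranges = [0.4762, 2.9195, 1.5943, 2.2569]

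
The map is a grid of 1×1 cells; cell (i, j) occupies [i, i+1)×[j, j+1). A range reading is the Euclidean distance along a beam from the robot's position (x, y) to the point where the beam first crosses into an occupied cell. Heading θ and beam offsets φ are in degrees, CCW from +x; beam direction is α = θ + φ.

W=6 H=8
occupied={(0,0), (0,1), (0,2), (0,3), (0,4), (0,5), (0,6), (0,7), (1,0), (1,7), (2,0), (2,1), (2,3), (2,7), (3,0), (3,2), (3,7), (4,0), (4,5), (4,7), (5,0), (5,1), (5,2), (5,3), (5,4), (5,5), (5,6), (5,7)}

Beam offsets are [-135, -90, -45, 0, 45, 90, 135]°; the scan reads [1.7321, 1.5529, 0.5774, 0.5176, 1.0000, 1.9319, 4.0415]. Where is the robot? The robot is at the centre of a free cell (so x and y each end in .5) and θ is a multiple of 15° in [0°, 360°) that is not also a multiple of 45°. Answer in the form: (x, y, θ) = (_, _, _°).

The pose lattice has 20·16 = 320 candidates. Test each by forward raycasting.
  (3.5, 3.5, 60°): beam 1 = 0.5176 ≠ 1.7321 ✗
  (1.5, 2.5, 255°): beam 1 = 1.0000 ≠ 1.7321 ✗
  (1.5, 6.5, 30°): beam 1 = 1.9319 ≠ 1.7321 ✗
  …
  (1.5, 5.5, 195°): r_1=1.7321, r_2=1.5529, r_3=0.5774, r_4=0.5176, r_5=1.0000, r_6=1.9319, r_7=4.0415 — all match ✓
Unique over the lattice → pose = (1.5, 5.5, 195°).

(x, y, θ) = (1.5, 5.5, 195°)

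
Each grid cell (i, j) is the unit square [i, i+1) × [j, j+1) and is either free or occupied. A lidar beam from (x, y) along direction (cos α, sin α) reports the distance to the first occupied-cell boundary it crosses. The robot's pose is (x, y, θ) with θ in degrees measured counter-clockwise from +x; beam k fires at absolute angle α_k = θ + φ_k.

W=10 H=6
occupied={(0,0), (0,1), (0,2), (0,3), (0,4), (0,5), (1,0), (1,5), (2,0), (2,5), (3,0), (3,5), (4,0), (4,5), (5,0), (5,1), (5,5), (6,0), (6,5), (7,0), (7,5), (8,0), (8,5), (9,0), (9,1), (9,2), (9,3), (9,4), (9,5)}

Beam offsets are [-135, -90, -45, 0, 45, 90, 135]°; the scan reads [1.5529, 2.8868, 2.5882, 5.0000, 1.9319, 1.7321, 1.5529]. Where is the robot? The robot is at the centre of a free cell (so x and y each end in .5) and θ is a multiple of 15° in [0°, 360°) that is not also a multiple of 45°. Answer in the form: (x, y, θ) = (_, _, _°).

The pose lattice has 31·16 = 496 candidates. Test each by forward raycasting.
  (4.5, 3.5, 105°): beam 1 = 5.0000 ≠ 1.5529 ✗
  (8.5, 2.5, 300°): beam 1 = 7.7646 ≠ 1.5529 ✗
  (5.5, 2.5, 165°): beam 1 = 4.0415 ≠ 1.5529 ✗
  (8.5, 4.5, 195°): beam 1 = 0.5774 ≠ 1.5529 ✗
  (3.5, 2.5, 75°): beam 1 = 1.7321 ≠ 1.5529 ✗
  …
  (7.5, 2.5, 150°): r_1=1.5529, r_2=2.8868, r_3=2.5882, r_4=5.0000, r_5=1.9319, r_6=1.7321, r_7=1.5529 — all match ✓
Unique over the lattice → pose = (7.5, 2.5, 150°).

(x, y, θ) = (7.5, 2.5, 150°)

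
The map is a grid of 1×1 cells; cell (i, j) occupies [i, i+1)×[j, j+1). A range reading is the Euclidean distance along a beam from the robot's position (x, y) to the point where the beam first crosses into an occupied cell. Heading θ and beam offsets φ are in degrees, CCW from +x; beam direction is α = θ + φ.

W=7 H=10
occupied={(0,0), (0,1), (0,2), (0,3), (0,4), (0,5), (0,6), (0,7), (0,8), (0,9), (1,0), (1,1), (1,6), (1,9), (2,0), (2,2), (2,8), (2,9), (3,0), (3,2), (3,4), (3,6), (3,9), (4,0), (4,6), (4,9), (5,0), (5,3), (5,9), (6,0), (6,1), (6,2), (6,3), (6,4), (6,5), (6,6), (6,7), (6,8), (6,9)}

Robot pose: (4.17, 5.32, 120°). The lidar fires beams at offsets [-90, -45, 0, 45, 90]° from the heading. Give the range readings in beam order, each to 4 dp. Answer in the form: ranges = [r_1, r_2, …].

ranges = [2.1131, 0.7040, 0.7852, 2.6273, 0.6400]

beam 1: φ=-90°, α=30°
  cosα=0.8660 sinα=0.5000 | (4,5) | tMaxX 0.9584 tMaxY 1.3600 | tΔX 1.1547 tΔY 2.0000
    t=0.9584 [x] (5,5)
    t=1.3600 [y] (5,6)
    t=2.1131 [x] (6,6) — stop
  → r_1 = 2.1131
beam 2: φ=-45°, α=75°
  cosα=0.2588 sinα=0.9659 | (4,5) | tMaxX 3.2069 tMaxY 0.7040 | tΔX 3.8637 tΔY 1.0353
    t=0.7040 [y] (4,6) — stop
  → r_2 = 0.7040
beam 3: φ=0°, α=120°
  cosα=-0.5000 sinα=0.8660 | (4,5) | tMaxX 0.3400 tMaxY 0.7852 | tΔX 2.0000 tΔY 1.1547
    t=0.3400 [x] (3,5)
    t=0.7852 [y] (3,6) — stop
  → r_3 = 0.7852
beam 4: φ=45°, α=165°
  cosα=-0.9659 sinα=0.2588 | (4,5) | tMaxX 0.1760 tMaxY 2.6273 | tΔX 1.0353 tΔY 3.8637
    t=0.1760 [x] (3,5)
    t=1.2113 [x] (2,5)
    t=2.2465 [x] (1,5)
    t=2.6273 [y] (1,6) — stop
  → r_4 = 2.6273
beam 5: φ=90°, α=210°
  cosα=-0.8660 sinα=-0.5000 | (4,5) | tMaxX 0.1963 tMaxY 0.6400 | tΔX 1.1547 tΔY 2.0000
    t=0.1963 [x] (3,5)
    t=0.6400 [y] (3,4) — stop
  → r_5 = 0.6400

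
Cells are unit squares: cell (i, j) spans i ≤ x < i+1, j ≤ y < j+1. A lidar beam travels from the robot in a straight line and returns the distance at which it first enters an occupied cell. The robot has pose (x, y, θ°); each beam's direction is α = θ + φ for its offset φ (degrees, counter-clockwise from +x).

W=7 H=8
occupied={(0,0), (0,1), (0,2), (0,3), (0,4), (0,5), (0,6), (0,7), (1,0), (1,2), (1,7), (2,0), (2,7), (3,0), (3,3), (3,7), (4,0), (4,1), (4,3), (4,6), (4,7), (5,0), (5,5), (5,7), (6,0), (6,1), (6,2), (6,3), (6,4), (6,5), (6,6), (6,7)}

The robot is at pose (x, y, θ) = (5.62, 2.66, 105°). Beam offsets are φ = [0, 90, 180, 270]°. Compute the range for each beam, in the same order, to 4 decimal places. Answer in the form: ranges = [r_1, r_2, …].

ranges = [3.4578, 4.7830, 1.4682, 0.3934]

beam 1: φ=0°, α=105°
  direction (-0.2588, 0.9659); cell (5,2); t to first gridline: x 2.3955, y 0.3520 (then +3.8637 / +1.0353)
    (5,3) via y @ 0.3520
    (5,4) via y @ 1.3873
    (4,4) via x @ 2.3955
    (4,5) via y @ 2.4225
    (4,6) via y @ 3.4578  # hit
  → r_1 = 3.4578
beam 2: φ=90°, α=195°
  direction (-0.9659, -0.2588); cell (5,2); t to first gridline: x 0.6419, y 2.5500 (then +1.0353 / +3.8637)
    (4,2) via x @ 0.6419
    (3,2) via x @ 1.6771
    (3,1) via y @ 2.5500
    (2,1) via x @ 2.7124
    (1,1) via x @ 3.7477
    (0,1) via x @ 4.7830  # hit
  → r_2 = 4.7830
beam 3: φ=180°, α=285°
  direction (0.2588, -0.9659); cell (5,2); t to first gridline: x 1.4682, y 0.6833 (then +3.8637 / +1.0353)
    (5,1) via y @ 0.6833
    (6,1) via x @ 1.4682  # hit
  → r_3 = 1.4682
beam 4: φ=270°, α=15°
  direction (0.9659, 0.2588); cell (5,2); t to first gridline: x 0.3934, y 1.3137 (then +1.0353 / +3.8637)
    (6,2) via x @ 0.3934  # hit
  → r_4 = 0.3934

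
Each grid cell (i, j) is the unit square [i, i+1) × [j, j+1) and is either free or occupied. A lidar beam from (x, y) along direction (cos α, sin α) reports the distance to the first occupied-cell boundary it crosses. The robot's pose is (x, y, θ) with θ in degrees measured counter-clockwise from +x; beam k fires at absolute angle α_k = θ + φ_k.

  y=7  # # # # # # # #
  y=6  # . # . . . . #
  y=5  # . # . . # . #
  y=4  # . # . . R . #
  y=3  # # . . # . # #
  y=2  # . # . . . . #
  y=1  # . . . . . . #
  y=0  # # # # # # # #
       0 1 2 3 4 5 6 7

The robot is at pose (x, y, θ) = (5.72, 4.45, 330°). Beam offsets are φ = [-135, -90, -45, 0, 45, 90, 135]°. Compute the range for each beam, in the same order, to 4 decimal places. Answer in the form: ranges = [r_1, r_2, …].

beam 1: φ=-135°, α=195°
  direction (-0.9659, -0.2588); cell (5,4); t to first gridline: x 0.7454, y 1.7387 (then +1.0353 / +3.8637)
    (4,4) via x @ 0.7454
    (4,3) via y @ 1.7387  # hit
  → r_1 = 1.7387
beam 2: φ=-90°, α=240°
  direction (-0.5000, -0.8660); cell (5,4); t to first gridline: x 1.4400, y 0.5196 (then +2.0000 / +1.1547)
    (5,3) via y @ 0.5196
    (4,3) via x @ 1.4400  # hit
  → r_2 = 1.4400
beam 3: φ=-45°, α=285°
  direction (0.2588, -0.9659); cell (5,4); t to first gridline: x 1.0818, y 0.4659 (then +3.8637 / +1.0353)
    (5,3) via y @ 0.4659
    (6,3) via x @ 1.0818  # hit
  → r_3 = 1.0818
beam 4: φ=0°, α=330°
  direction (0.8660, -0.5000); cell (5,4); t to first gridline: x 0.3233, y 0.9000 (then +1.1547 / +2.0000)
    (6,4) via x @ 0.3233
    (6,3) via y @ 0.9000  # hit
  → r_4 = 0.9000
beam 5: φ=45°, α=15°
  direction (0.9659, 0.2588); cell (5,4); t to first gridline: x 0.2899, y 2.1250 (then +1.0353 / +3.8637)
    (6,4) via x @ 0.2899
    (7,4) via x @ 1.3252  # hit
  → r_5 = 1.3252
beam 6: φ=90°, α=60°
  direction (0.5000, 0.8660); cell (5,4); t to first gridline: x 0.5600, y 0.6351 (then +2.0000 / +1.1547)
    (6,4) via x @ 0.5600
    (6,5) via y @ 0.6351
    (6,6) via y @ 1.7898
    (7,6) via x @ 2.5600  # hit
  → r_6 = 2.5600
beam 7: φ=135°, α=105°
  direction (-0.2588, 0.9659); cell (5,4); t to first gridline: x 2.7819, y 0.5694 (then +3.8637 / +1.0353)
    (5,5) via y @ 0.5694  # hit
  → r_7 = 0.5694

ranges = [1.7387, 1.4400, 1.0818, 0.9000, 1.3252, 2.5600, 0.5694]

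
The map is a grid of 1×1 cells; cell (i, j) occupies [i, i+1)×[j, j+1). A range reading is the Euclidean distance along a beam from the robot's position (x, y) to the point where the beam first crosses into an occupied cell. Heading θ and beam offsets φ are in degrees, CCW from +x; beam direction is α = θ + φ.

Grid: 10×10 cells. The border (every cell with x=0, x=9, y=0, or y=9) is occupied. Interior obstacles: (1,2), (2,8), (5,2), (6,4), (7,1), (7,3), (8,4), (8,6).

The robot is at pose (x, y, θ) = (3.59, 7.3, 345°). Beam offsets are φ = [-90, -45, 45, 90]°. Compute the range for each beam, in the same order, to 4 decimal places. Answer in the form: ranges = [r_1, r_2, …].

beam 1: φ=-90°, α=255°
  dir = (cos 255°, sin 255°) = (-0.2588, -0.9659); from cell (3,7)
  next x-line at t=2.2796, next y-line at t=0.3106; Δt_x=3.8637, Δt_y=1.0353
    y: enter (3,6) at t=0.3106
    y: enter (3,5) at t=1.3459
    x: enter (2,5) at t=2.2796
    y: enter (2,4) at t=2.3811
    y: enter (2,3) at t=3.4164
    y: enter (2,2) at t=4.4517
    y: enter (2,1) at t=5.4870
    x: enter (1,1) at t=6.1433
    y: enter (1,0) at t=6.5222 ← occupied
  → r_1 = 6.5222
beam 2: φ=-45°, α=300°
  dir = (cos 300°, sin 300°) = (0.5000, -0.8660); from cell (3,7)
  next x-line at t=0.8200, next y-line at t=0.3464; Δt_x=2.0000, Δt_y=1.1547
    y: enter (3,6) at t=0.3464
    x: enter (4,6) at t=0.8200
    y: enter (4,5) at t=1.5011
    y: enter (4,4) at t=2.6558
    x: enter (5,4) at t=2.8200
    y: enter (5,3) at t=3.8105
    x: enter (6,3) at t=4.8200
    y: enter (6,2) at t=4.9652
    y: enter (6,1) at t=6.1199
    x: enter (7,1) at t=6.8200 ← occupied
  → r_2 = 6.8200
beam 3: φ=45°, α=30°
  dir = (cos 30°, sin 30°) = (0.8660, 0.5000); from cell (3,7)
  next x-line at t=0.4734, next y-line at t=1.4000; Δt_x=1.1547, Δt_y=2.0000
    x: enter (4,7) at t=0.4734
    y: enter (4,8) at t=1.4000
    x: enter (5,8) at t=1.6281
    x: enter (6,8) at t=2.7828
    y: enter (6,9) at t=3.4000 ← occupied
  → r_3 = 3.4000
beam 4: φ=90°, α=75°
  dir = (cos 75°, sin 75°) = (0.2588, 0.9659); from cell (3,7)
  next x-line at t=1.5841, next y-line at t=0.7247; Δt_x=3.8637, Δt_y=1.0353
    y: enter (3,8) at t=0.7247
    x: enter (4,8) at t=1.5841
    y: enter (4,9) at t=1.7600 ← occupied
  → r_4 = 1.7600

ranges = [6.5222, 6.8200, 3.4000, 1.7600]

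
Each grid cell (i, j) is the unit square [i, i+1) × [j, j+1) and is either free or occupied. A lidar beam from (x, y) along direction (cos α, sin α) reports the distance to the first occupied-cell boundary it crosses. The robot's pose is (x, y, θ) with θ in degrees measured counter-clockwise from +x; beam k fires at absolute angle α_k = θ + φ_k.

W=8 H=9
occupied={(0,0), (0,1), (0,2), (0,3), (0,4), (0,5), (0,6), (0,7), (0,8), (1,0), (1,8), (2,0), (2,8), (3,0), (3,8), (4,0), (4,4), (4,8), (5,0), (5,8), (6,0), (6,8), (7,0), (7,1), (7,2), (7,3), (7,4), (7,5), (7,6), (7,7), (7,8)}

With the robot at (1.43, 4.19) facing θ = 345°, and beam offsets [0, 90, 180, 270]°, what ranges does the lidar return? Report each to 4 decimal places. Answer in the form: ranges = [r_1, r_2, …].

beam 1: φ=0°, α=345°
  direction (0.9659, -0.2588); cell (1,4); t to first gridline: x 0.5901, y 0.7341 (then +1.0353 / +3.8637)
    (2,4) via x @ 0.5901
    (2,3) via y @ 0.7341
    (3,3) via x @ 1.6254
    (4,3) via x @ 2.6607
    (5,3) via x @ 3.6959
    (5,2) via y @ 4.5978
    (6,2) via x @ 4.7312
    (7,2) via x @ 5.7665  # hit
  → r_1 = 5.7665
beam 2: φ=90°, α=75°
  direction (0.2588, 0.9659); cell (1,4); t to first gridline: x 2.2023, y 0.8386 (then +3.8637 / +1.0353)
    (1,5) via y @ 0.8386
    (1,6) via y @ 1.8738
    (2,6) via x @ 2.2023
    (2,7) via y @ 2.9091
    (2,8) via y @ 3.9444  # hit
  → r_2 = 3.9444
beam 3: φ=180°, α=165°
  direction (-0.9659, 0.2588); cell (1,4); t to first gridline: x 0.4452, y 3.1296 (then +1.0353 / +3.8637)
    (0,4) via x @ 0.4452  # hit
  → r_3 = 0.4452
beam 4: φ=270°, α=255°
  direction (-0.2588, -0.9659); cell (1,4); t to first gridline: x 1.6614, y 0.1967 (then +3.8637 / +1.0353)
    (1,3) via y @ 0.1967
    (1,2) via y @ 1.2320
    (0,2) via x @ 1.6614  # hit
  → r_4 = 1.6614

ranges = [5.7665, 3.9444, 0.4452, 1.6614]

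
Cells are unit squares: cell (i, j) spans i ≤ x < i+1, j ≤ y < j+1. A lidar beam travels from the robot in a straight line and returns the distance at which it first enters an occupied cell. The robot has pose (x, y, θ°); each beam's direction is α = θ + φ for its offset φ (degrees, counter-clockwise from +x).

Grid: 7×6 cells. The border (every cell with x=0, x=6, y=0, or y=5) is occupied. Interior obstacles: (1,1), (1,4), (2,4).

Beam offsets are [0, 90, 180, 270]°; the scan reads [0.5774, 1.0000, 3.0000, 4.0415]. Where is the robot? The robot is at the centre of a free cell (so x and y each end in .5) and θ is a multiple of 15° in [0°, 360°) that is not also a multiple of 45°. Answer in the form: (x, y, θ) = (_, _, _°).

Candidates: 17 free-cell centres × 16 headings = 272 poses. Raycast each; keep the one whose scan matches to 4 dp.
  (4.5, 3.5, 195°): beam 1 = 3.6235 ≠ 0.5774 ✗
  (5.5, 1.5, 210°): beam 1 = 1.0000 ≠ 0.5774 ✗
  (3.5, 4.5, 330°): beam 1 = 2.8868 ≠ 0.5774 ✗
  (3.5, 3.5, 165°): beam 1 = 1.9319 ≠ 0.5774 ✗
  (3.5, 3.5, 105°): beam 1 = 1.5529 ≠ 0.5774 ✗
  …
  (4.5, 1.5, 240°): r_1=0.5774, r_2=1.0000, r_3=3.0000, r_4=4.0415 — all match ✓
Only this pose fits every beam.

(x, y, θ) = (4.5, 1.5, 240°)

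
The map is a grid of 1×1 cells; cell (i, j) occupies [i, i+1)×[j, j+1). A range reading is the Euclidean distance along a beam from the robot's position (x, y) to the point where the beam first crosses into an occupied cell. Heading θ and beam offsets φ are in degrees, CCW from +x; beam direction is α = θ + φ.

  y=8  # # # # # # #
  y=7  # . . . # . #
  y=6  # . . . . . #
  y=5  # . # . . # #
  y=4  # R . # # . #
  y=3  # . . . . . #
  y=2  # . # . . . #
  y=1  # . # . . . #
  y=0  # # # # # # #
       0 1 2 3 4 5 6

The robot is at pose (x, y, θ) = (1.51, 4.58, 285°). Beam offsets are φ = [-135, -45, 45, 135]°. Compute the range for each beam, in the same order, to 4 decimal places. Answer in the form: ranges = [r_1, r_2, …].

beam 1: φ=-135°, α=150°
  cosα=-0.8660 sinα=0.5000 | (1,4) | tMaxX 0.5889 tMaxY 0.8400 | tΔX 1.1547 tΔY 2.0000
    t=0.5889 [x] (0,4) — stop
  → r_1 = 0.5889
beam 2: φ=-45°, α=240°
  cosα=-0.5000 sinα=-0.8660 | (1,4) | tMaxX 1.0200 tMaxY 0.6697 | tΔX 2.0000 tΔY 1.1547
    t=0.6697 [y] (1,3)
    t=1.0200 [x] (0,3) — stop
  → r_2 = 1.0200
beam 3: φ=45°, α=330°
  cosα=0.8660 sinα=-0.5000 | (1,4) | tMaxX 0.5658 tMaxY 1.1600 | tΔX 1.1547 tΔY 2.0000
    t=0.5658 [x] (2,4)
    t=1.1600 [y] (2,3)
    t=1.7205 [x] (3,3)
    t=2.8752 [x] (4,3)
    t=3.1600 [y] (4,2)
    t=4.0299 [x] (5,2)
    t=5.1600 [y] (5,1)
    t=5.1846 [x] (6,1) — stop
  → r_3 = 5.1846
beam 4: φ=135°, α=60°
  cosα=0.5000 sinα=0.8660 | (1,4) | tMaxX 0.9800 tMaxY 0.4850 | tΔX 2.0000 tΔY 1.1547
    t=0.4850 [y] (1,5)
    t=0.9800 [x] (2,5) — stop
  → r_4 = 0.9800

ranges = [0.5889, 1.0200, 5.1846, 0.9800]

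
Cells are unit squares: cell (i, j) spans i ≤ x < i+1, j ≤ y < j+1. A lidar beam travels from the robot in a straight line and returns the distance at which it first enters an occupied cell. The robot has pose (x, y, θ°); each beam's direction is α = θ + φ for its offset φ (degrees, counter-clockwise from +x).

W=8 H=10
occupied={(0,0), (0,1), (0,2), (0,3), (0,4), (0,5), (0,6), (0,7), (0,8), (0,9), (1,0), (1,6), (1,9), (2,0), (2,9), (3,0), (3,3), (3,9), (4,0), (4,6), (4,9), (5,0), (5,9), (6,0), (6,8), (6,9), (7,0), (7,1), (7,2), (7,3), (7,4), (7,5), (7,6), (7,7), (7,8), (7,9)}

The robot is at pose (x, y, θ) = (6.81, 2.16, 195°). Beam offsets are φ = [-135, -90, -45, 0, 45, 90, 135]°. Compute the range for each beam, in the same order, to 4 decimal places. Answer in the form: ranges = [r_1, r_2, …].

ranges = [0.3800, 7.0813, 3.2447, 4.4819, 1.3395, 0.7341, 0.2194]

beam 1: φ=-135°, α=60°
  d=(0.5000,0.8660)  start (6,2)  tX=0.3800 tY=0.9699  stride 1/|dx|=2.0000 1/|dy|=1.1547
    cross x-line → (7,2), t=0.3800 (wall)
  → r_1 = 0.3800
beam 2: φ=-90°, α=105°
  d=(-0.2588,0.9659)  start (6,2)  tX=3.1296 tY=0.8696  stride 1/|dx|=3.8637 1/|dy|=1.0353
    cross y-line → (6,3), t=0.8696
    cross y-line → (6,4), t=1.9049
    cross y-line → (6,5), t=2.9402
    cross x-line → (5,5), t=3.1296
    cross y-line → (5,6), t=3.9755
    cross y-line → (5,7), t=5.0107
    cross y-line → (5,8), t=6.0460
    cross x-line → (4,8), t=6.9933
    cross y-line → (4,9), t=7.0813 (wall)
  → r_2 = 7.0813
beam 3: φ=-45°, α=150°
  d=(-0.8660,0.5000)  start (6,2)  tX=0.9353 tY=1.6800  stride 1/|dx|=1.1547 1/|dy|=2.0000
    cross x-line → (5,2), t=0.9353
    cross y-line → (5,3), t=1.6800
    cross x-line → (4,3), t=2.0900
    cross x-line → (3,3), t=3.2447 (wall)
  → r_3 = 3.2447
beam 4: φ=0°, α=195°
  d=(-0.9659,-0.2588)  start (6,2)  tX=0.8386 tY=0.6182  stride 1/|dx|=1.0353 1/|dy|=3.8637
    cross y-line → (6,1), t=0.6182
    cross x-line → (5,1), t=0.8386
    cross x-line → (4,1), t=1.8738
    cross x-line → (3,1), t=2.9091
    cross x-line → (2,1), t=3.9444
    cross y-line → (2,0), t=4.4819 (wall)
  → r_4 = 4.4819
beam 5: φ=45°, α=240°
  d=(-0.5000,-0.8660)  start (6,2)  tX=1.6200 tY=0.1848  stride 1/|dx|=2.0000 1/|dy|=1.1547
    cross y-line → (6,1), t=0.1848
    cross y-line → (6,0), t=1.3395 (wall)
  → r_5 = 1.3395
beam 6: φ=90°, α=285°
  d=(0.2588,-0.9659)  start (6,2)  tX=0.7341 tY=0.1656  stride 1/|dx|=3.8637 1/|dy|=1.0353
    cross y-line → (6,1), t=0.1656
    cross x-line → (7,1), t=0.7341 (wall)
  → r_6 = 0.7341
beam 7: φ=135°, α=330°
  d=(0.8660,-0.5000)  start (6,2)  tX=0.2194 tY=0.3200  stride 1/|dx|=1.1547 1/|dy|=2.0000
    cross x-line → (7,2), t=0.2194 (wall)
  → r_7 = 0.2194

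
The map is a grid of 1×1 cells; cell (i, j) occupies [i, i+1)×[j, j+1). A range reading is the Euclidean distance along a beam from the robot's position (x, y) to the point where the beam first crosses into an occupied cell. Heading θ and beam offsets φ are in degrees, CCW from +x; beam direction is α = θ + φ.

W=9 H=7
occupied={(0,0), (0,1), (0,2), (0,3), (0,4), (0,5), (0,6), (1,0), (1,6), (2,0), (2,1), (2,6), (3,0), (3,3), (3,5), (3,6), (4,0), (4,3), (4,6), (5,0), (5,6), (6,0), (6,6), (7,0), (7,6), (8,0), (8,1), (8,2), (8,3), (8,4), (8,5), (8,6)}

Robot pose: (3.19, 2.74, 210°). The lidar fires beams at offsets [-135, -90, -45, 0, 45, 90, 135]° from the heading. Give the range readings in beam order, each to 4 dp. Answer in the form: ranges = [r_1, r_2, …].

ranges = [0.2692, 0.3002, 2.2673, 2.5288, 0.7661, 2.0092, 4.9797]

beam 1: φ=-135°, α=75°
  d=(0.2588,0.9659)  start (3,2)  tX=3.1296 tY=0.2692  stride 1/|dx|=3.8637 1/|dy|=1.0353
    cross y-line → (3,3), t=0.2692 (wall)
  → r_1 = 0.2692
beam 2: φ=-90°, α=120°
  d=(-0.5000,0.8660)  start (3,2)  tX=0.3800 tY=0.3002  stride 1/|dx|=2.0000 1/|dy|=1.1547
    cross y-line → (3,3), t=0.3002 (wall)
  → r_2 = 0.3002
beam 3: φ=-45°, α=165°
  d=(-0.9659,0.2588)  start (3,2)  tX=0.1967 tY=1.0046  stride 1/|dx|=1.0353 1/|dy|=3.8637
    cross x-line → (2,2), t=0.1967
    cross y-line → (2,3), t=1.0046
    cross x-line → (1,3), t=1.2320
    cross x-line → (0,3), t=2.2673 (wall)
  → r_3 = 2.2673
beam 4: φ=0°, α=210°
  d=(-0.8660,-0.5000)  start (3,2)  tX=0.2194 tY=1.4800  stride 1/|dx|=1.1547 1/|dy|=2.0000
    cross x-line → (2,2), t=0.2194
    cross x-line → (1,2), t=1.3741
    cross y-line → (1,1), t=1.4800
    cross x-line → (0,1), t=2.5288 (wall)
  → r_4 = 2.5288
beam 5: φ=45°, α=255°
  d=(-0.2588,-0.9659)  start (3,2)  tX=0.7341 tY=0.7661  stride 1/|dx|=3.8637 1/|dy|=1.0353
    cross x-line → (2,2), t=0.7341
    cross y-line → (2,1), t=0.7661 (wall)
  → r_5 = 0.7661
beam 6: φ=90°, α=300°
  d=(0.5000,-0.8660)  start (3,2)  tX=1.6200 tY=0.8545  stride 1/|dx|=2.0000 1/|dy|=1.1547
    cross y-line → (3,1), t=0.8545
    cross x-line → (4,1), t=1.6200
    cross y-line → (4,0), t=2.0092 (wall)
  → r_6 = 2.0092
beam 7: φ=135°, α=345°
  d=(0.9659,-0.2588)  start (3,2)  tX=0.8386 tY=2.8591  stride 1/|dx|=1.0353 1/|dy|=3.8637
    cross x-line → (4,2), t=0.8386
    cross x-line → (5,2), t=1.8738
    cross y-line → (5,1), t=2.8591
    cross x-line → (6,1), t=2.9091
    cross x-line → (7,1), t=3.9444
    cross x-line → (8,1), t=4.9797 (wall)
  → r_7 = 4.9797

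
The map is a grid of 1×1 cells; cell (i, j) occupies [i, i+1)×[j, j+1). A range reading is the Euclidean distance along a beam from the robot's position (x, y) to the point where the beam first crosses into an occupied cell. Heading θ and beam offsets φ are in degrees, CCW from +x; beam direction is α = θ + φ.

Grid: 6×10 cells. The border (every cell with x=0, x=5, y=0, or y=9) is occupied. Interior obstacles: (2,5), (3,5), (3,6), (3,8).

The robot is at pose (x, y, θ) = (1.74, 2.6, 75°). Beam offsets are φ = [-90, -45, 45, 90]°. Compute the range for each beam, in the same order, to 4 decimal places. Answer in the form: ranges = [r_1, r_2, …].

beam 1: φ=-90°, α=345°
  d=(0.9659,-0.2588)  start (1,2)  tX=0.2692 tY=2.3182  stride 1/|dx|=1.0353 1/|dy|=3.8637
    cross x-line → (2,2), t=0.2692
    cross x-line → (3,2), t=1.3044
    cross y-line → (3,1), t=2.3182
    cross x-line → (4,1), t=2.3397
    cross x-line → (5,1), t=3.3750 (wall)
  → r_1 = 3.3750
beam 2: φ=-45°, α=30°
  d=(0.8660,0.5000)  start (1,2)  tX=0.3002 tY=0.8000  stride 1/|dx|=1.1547 1/|dy|=2.0000
    cross x-line → (2,2), t=0.3002
    cross y-line → (2,3), t=0.8000
    cross x-line → (3,3), t=1.4549
    cross x-line → (4,3), t=2.6096
    cross y-line → (4,4), t=2.8000
    cross x-line → (5,4), t=3.7643 (wall)
  → r_2 = 3.7643
beam 3: φ=45°, α=120°
  d=(-0.5000,0.8660)  start (1,2)  tX=1.4800 tY=0.4619  stride 1/|dx|=2.0000 1/|dy|=1.1547
    cross y-line → (1,3), t=0.4619
    cross x-line → (0,3), t=1.4800 (wall)
  → r_3 = 1.4800
beam 4: φ=90°, α=165°
  d=(-0.9659,0.2588)  start (1,2)  tX=0.7661 tY=1.5455  stride 1/|dx|=1.0353 1/|dy|=3.8637
    cross x-line → (0,2), t=0.7661 (wall)
  → r_4 = 0.7661

ranges = [3.3750, 3.7643, 1.4800, 0.7661]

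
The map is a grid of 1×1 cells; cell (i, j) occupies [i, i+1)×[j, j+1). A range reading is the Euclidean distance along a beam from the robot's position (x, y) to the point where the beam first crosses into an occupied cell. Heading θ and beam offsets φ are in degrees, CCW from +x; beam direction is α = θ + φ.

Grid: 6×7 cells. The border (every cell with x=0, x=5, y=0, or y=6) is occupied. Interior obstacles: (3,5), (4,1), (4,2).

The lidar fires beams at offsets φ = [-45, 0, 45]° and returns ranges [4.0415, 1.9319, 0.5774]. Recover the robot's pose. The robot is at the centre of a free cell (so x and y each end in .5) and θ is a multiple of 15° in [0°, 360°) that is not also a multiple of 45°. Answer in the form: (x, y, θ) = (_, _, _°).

(x, y, θ) = (1.5, 1.5, 105°)

The pose lattice has 17·16 = 272 candidates. Test each by forward raycasting.
  (2.5, 2.5, 330°): beam 1 = 1.5529 ≠ 4.0415 ✗
  (2.5, 4.5, 300°): beam 1 = 3.6235 ≠ 4.0415 ✗
  (4.5, 5.5, 300°): beam 1 = 4.6587 ≠ 4.0415 ✗
  (1.5, 2.5, 255°): beam 1 = 0.5774 ≠ 4.0415 ✗
  …
  (1.5, 1.5, 105°): r_1=4.0415, r_2=1.9319, r_3=0.5774 — all match ✓
Only this pose fits every beam.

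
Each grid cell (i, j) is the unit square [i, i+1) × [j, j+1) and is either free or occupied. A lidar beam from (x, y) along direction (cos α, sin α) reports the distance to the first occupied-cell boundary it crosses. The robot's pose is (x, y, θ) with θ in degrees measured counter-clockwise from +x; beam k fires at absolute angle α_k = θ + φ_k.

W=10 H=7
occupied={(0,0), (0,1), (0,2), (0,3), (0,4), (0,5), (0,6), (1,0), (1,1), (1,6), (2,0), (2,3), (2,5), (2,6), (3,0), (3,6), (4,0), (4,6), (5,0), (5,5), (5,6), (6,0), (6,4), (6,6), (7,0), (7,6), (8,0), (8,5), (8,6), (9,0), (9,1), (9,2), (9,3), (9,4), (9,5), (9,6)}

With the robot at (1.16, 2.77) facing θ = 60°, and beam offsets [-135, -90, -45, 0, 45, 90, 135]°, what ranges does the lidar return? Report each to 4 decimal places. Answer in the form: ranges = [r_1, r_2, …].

beam 1: φ=-135°, α=285°
  cosα=0.2588 sinα=-0.9659 | (1,2) | tMaxX 3.2455 tMaxY 0.7972 | tΔX 3.8637 tΔY 1.0353
    t=0.7972 [y] (1,1) — stop
  → r_1 = 0.7972
beam 2: φ=-90°, α=330°
  cosα=0.8660 sinα=-0.5000 | (1,2) | tMaxX 0.9699 tMaxY 1.5400 | tΔX 1.1547 tΔY 2.0000
    t=0.9699 [x] (2,2)
    t=1.5400 [y] (2,1)
    t=2.1246 [x] (3,1)
    t=3.2793 [x] (4,1)
    t=3.5400 [y] (4,0) — stop
  → r_2 = 3.5400
beam 3: φ=-45°, α=15°
  cosα=0.9659 sinα=0.2588 | (1,2) | tMaxX 0.8696 tMaxY 0.8887 | tΔX 1.0353 tΔY 3.8637
    t=0.8696 [x] (2,2)
    t=0.8887 [y] (2,3) — stop
  → r_3 = 0.8887
beam 4: φ=0°, α=60°
  cosα=0.5000 sinα=0.8660 | (1,2) | tMaxX 1.6800 tMaxY 0.2656 | tΔX 2.0000 tΔY 1.1547
    t=0.2656 [y] (1,3)
    t=1.4203 [y] (1,4)
    t=1.6800 [x] (2,4)
    t=2.5750 [y] (2,5) — stop
  → r_4 = 2.5750
beam 5: φ=45°, α=105°
  cosα=-0.2588 sinα=0.9659 | (1,2) | tMaxX 0.6182 tMaxY 0.2381 | tΔX 3.8637 tΔY 1.0353
    t=0.2381 [y] (1,3)
    t=0.6182 [x] (0,3) — stop
  → r_5 = 0.6182
beam 6: φ=90°, α=150°
  cosα=-0.8660 sinα=0.5000 | (1,2) | tMaxX 0.1848 tMaxY 0.4600 | tΔX 1.1547 tΔY 2.0000
    t=0.1848 [x] (0,2) — stop
  → r_6 = 0.1848
beam 7: φ=135°, α=195°
  cosα=-0.9659 sinα=-0.2588 | (1,2) | tMaxX 0.1656 tMaxY 2.9751 | tΔX 1.0353 tΔY 3.8637
    t=0.1656 [x] (0,2) — stop
  → r_7 = 0.1656

ranges = [0.7972, 3.5400, 0.8887, 2.5750, 0.6182, 0.1848, 0.1656]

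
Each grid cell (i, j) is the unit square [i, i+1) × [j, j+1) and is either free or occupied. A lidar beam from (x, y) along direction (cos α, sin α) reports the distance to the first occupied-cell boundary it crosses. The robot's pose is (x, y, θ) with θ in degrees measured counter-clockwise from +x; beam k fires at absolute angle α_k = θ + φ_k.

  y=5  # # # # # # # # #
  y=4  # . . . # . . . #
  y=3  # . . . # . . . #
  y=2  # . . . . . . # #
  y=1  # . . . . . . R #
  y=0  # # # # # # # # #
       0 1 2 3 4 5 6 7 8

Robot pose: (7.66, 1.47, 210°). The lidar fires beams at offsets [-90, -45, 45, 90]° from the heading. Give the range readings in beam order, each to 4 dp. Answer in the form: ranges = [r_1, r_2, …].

ranges = [0.6120, 6.8949, 0.4866, 0.5427]

beam 1: φ=-90°, α=120°
  d=(-0.5000,0.8660)  start (7,1)  tX=1.3200 tY=0.6120  stride 1/|dx|=2.0000 1/|dy|=1.1547
    cross y-line → (7,2), t=0.6120 (wall)
  → r_1 = 0.6120
beam 2: φ=-45°, α=165°
  d=(-0.9659,0.2588)  start (7,1)  tX=0.6833 tY=2.0478  stride 1/|dx|=1.0353 1/|dy|=3.8637
    cross x-line → (6,1), t=0.6833
    cross x-line → (5,1), t=1.7186
    cross y-line → (5,2), t=2.0478
    cross x-line → (4,2), t=2.7538
    cross x-line → (3,2), t=3.7891
    cross x-line → (2,2), t=4.8244
    cross x-line → (1,2), t=5.8597
    cross y-line → (1,3), t=5.9115
    cross x-line → (0,3), t=6.8949 (wall)
  → r_2 = 6.8949
beam 3: φ=45°, α=255°
  d=(-0.2588,-0.9659)  start (7,1)  tX=2.5500 tY=0.4866  stride 1/|dx|=3.8637 1/|dy|=1.0353
    cross y-line → (7,0), t=0.4866 (wall)
  → r_3 = 0.4866
beam 4: φ=90°, α=300°
  d=(0.5000,-0.8660)  start (7,1)  tX=0.6800 tY=0.5427  stride 1/|dx|=2.0000 1/|dy|=1.1547
    cross y-line → (7,0), t=0.5427 (wall)
  → r_4 = 0.5427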